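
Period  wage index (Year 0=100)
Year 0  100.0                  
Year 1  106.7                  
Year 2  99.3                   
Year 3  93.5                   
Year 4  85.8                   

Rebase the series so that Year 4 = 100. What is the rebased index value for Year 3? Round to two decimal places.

Rebased(Year 3) = 93.5 / 85.8 × 100 = 108.9744

108.97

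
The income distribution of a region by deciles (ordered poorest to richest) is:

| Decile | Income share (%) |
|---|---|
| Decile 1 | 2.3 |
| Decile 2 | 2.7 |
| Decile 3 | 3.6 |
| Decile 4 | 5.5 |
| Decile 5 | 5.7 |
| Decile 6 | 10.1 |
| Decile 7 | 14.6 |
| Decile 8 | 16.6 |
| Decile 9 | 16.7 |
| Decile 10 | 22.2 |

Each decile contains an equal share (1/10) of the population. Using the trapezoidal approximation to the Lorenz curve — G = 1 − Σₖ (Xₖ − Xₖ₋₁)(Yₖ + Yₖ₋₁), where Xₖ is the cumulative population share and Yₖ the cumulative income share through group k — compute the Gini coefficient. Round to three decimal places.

Cumulative income shares Yₖ: 0.0230, 0.0500, 0.0860, 0.1410, 0.1980, 0.2990, 0.4450, 0.6110, 0.7780, 1.0000
Σ (Xₖ−Xₖ₋₁)(Yₖ+Yₖ₋₁) = (1/10)(0.0230+0.0000) + (1/10)(0.0500+0.0230) + (1/10)(0.0860+0.0500) + (1/10)(0.1410+0.0860) + (1/10)(0.1980+0.1410) + (1/10)(0.2990+0.1980) + (1/10)(0.4450+0.2990) + (1/10)(0.6110+0.4450) + (1/10)(0.7780+0.6110) + (1/10)(1.0000+0.7780)
  = 0.0023 + 0.0073 + 0.0136 + 0.0227 + 0.0339 + 0.0497 + 0.0744 + 0.1056 + 0.1389 + 0.1778 = 0.6262
G = 1 − 0.6262 = 0.3738

0.374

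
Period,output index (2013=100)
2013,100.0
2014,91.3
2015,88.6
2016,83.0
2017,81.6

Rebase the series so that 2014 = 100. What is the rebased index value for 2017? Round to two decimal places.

Rebased(2017) = 81.6 / 91.3 × 100 = 89.3757

89.38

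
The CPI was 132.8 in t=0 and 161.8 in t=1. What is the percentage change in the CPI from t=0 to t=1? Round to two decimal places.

Change = (161.8 − 132.8) / 132.8 × 100
       = 29.0 / 132.8 × 100 = 21.8373%

21.84%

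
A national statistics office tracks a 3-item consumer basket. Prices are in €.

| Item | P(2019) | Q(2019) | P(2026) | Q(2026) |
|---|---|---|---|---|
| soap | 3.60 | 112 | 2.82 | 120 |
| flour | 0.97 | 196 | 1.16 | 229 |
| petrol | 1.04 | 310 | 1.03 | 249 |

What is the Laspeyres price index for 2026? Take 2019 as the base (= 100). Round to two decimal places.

94.19

Laspeyres price index uses base-period quantities as weights.
ΣP(2026)·Q(2019) = 2.82×112 + 1.16×196 + 1.03×310 = 315.84 + 227.36 + 319.3 = 862.5
ΣP(2019)·Q(2019) = 3.60×112 + 0.97×196 + 1.04×310 = 403.2 + 190.12 + 322.4 = 915.72
Index = 862.5 / 915.72 × 100 = 94.1882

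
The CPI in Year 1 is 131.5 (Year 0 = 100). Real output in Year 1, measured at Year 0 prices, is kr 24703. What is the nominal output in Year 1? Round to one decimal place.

Nominal = Real × (Index/100) = 24703 × (131.5/100)
        = 24703 × 1.315 = 32484.4450

32484.4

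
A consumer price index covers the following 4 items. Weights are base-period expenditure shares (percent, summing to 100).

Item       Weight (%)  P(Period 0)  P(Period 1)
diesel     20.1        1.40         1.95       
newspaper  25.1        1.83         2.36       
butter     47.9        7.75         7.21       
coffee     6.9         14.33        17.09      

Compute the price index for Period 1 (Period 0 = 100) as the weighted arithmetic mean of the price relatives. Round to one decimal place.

113.2

diesel: 20.1 × (1.95/1.40) = 20.1 × 1.392857 = 27.9964
newspaper: 25.1 × (2.36/1.83) = 25.1 × 1.289617 = 32.3694
butter: 47.9 × (7.21/7.75) = 47.9 × 0.930323 = 44.5625
coffee: 6.9 × (17.09/14.33) = 6.9 × 1.192603 = 8.2290
Index = Σ wᵢ·(p₁ᵢ/p₀ᵢ) = 27.9964 + 32.3694 + 44.5625 + 8.2290 = 113.1572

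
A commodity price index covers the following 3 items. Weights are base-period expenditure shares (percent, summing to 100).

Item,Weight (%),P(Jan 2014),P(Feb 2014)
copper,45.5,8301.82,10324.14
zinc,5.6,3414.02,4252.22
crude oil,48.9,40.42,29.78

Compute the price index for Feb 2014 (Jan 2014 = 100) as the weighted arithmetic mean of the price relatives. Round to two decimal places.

99.59

copper: 45.5 × (10324.14/8301.82) = 45.5 × 1.243600 = 56.5838
zinc: 5.6 × (4252.22/3414.02) = 5.6 × 1.245517 = 6.9749
crude oil: 48.9 × (29.78/40.42) = 48.9 × 0.736764 = 36.0278
Index = Σ wᵢ·(p₁ᵢ/p₀ᵢ) = 56.5838 + 6.9749 + 36.0278 = 99.5864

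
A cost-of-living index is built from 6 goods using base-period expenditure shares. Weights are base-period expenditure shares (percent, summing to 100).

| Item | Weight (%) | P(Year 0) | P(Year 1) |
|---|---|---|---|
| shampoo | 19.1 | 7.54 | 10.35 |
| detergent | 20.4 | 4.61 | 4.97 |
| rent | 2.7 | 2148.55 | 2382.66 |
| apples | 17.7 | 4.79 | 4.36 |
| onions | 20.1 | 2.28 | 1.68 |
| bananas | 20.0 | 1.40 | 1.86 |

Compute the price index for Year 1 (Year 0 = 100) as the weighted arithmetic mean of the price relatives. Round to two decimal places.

shampoo: 19.1 × (10.35/7.54) = 19.1 × 1.372679 = 26.2182
detergent: 20.4 × (4.97/4.61) = 20.4 × 1.078091 = 21.9931
rent: 2.7 × (2382.66/2148.55) = 2.7 × 1.108962 = 2.9942
apples: 17.7 × (4.36/4.79) = 17.7 × 0.910230 = 16.1111
onions: 20.1 × (1.68/2.28) = 20.1 × 0.736842 = 14.8105
bananas: 20.0 × (1.86/1.40) = 20.0 × 1.328571 = 26.5714
Index = Σ wᵢ·(p₁ᵢ/p₀ᵢ) = 26.2182 + 21.9931 + 2.9942 + 16.1111 + 14.8105 + 26.5714 = 108.6984

108.70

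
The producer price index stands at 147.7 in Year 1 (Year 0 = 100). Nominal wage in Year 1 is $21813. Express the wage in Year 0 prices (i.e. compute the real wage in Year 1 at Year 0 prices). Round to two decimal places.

Real = Nominal ÷ (Index/100) = 21813 ÷ (147.7/100)
     = 21813 ÷ 1.477 = 14768.4496

14768.45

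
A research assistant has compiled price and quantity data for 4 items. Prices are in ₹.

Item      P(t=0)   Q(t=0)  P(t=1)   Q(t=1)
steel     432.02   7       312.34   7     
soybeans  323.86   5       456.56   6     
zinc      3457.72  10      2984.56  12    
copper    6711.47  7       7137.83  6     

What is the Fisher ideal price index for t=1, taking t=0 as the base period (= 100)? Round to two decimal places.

97.06

Laspeyres component (base-period weights):
ΣP(t=1)Q(t=0) = 312.34×7 + 456.56×5 + 2984.56×10 + 7137.83×7 = 2186.38 + 2282.8 + 29845.6 + 49964.81 = 84279.59
ΣP(t=0)Q(t=0) = 432.02×7 + 323.86×5 + 3457.72×10 + 6711.47×7 = 3024.14 + 1619.3 + 34577.2 + 46980.29 = 86200.93
L = 84279.59 / 86200.93 × 100 = 97.7711
Paasche component (current-period weights):
ΣP(t=1)Q(t=1) = 312.34×7 + 456.56×6 + 2984.56×12 + 7137.83×6 = 2186.38 + 2739.36 + 35814.72 + 42826.98 = 83567.44
ΣP(t=0)Q(t=1) = 432.02×7 + 323.86×6 + 3457.72×12 + 6711.47×6 = 3024.14 + 1943.16 + 41492.64 + 40268.82 = 86728.76
P = 83567.44 / 86728.76 × 100 = 96.3549
Fisher = √(L × P) = √(97.7711 × 96.3549) = 97.0604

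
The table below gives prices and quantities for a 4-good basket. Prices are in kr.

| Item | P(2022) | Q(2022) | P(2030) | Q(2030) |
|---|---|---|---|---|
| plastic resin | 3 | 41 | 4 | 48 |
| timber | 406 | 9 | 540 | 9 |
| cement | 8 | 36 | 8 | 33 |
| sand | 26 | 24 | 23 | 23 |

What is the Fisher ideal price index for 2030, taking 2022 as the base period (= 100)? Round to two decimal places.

125.24

Laspeyres component (base-period weights):
ΣP(2030)Q(2022) = 4×41 + 540×9 + 8×36 + 23×24 = 164 + 4860 + 288 + 552 = 5864
ΣP(2022)Q(2022) = 3×41 + 406×9 + 8×36 + 26×24 = 123 + 3654 + 288 + 624 = 4689
L = 5864 / 4689 × 100 = 125.0586
Paasche component (current-period weights):
ΣP(2030)Q(2030) = 4×48 + 540×9 + 8×33 + 23×23 = 192 + 4860 + 264 + 529 = 5845
ΣP(2022)Q(2030) = 3×48 + 406×9 + 8×33 + 26×23 = 144 + 3654 + 264 + 598 = 4660
P = 5845 / 4660 × 100 = 125.4292
Fisher = √(L × P) = √(125.0586 × 125.4292) = 125.2438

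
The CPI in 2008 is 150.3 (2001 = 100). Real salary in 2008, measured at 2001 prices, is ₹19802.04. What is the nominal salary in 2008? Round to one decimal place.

29762.5

Nominal = Real × (Index/100) = 19802.04 × (150.3/100)
        = 19802.04 × 1.503 = 29762.4661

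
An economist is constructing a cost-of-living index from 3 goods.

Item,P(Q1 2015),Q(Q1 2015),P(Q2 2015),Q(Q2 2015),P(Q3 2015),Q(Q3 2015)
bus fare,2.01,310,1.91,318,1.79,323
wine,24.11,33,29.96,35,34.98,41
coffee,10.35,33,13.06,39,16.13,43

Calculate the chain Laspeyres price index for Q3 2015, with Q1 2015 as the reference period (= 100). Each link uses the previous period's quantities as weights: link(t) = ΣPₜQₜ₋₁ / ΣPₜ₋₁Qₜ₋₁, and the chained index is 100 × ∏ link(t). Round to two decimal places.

Link Q1 2015→Q2 2015:
ΣP(Q2 2015)Q(Q1 2015) = 1.91×310 + 29.96×33 + 13.06×33 = 592.1 + 988.68 + 430.98 = 2011.76
ΣP(Q1 2015)Q(Q1 2015) = 2.01×310 + 24.11×33 + 10.35×33 = 623.1 + 795.63 + 341.55 = 1760.28
link = 2011.76/1760.28 = 1.142864
Link Q2 2015→Q3 2015:
ΣP(Q3 2015)Q(Q2 2015) = 1.79×318 + 34.98×35 + 16.13×39 = 569.22 + 1224.3 + 629.07 = 2422.59
ΣP(Q2 2015)Q(Q2 2015) = 1.91×318 + 29.96×35 + 13.06×39 = 607.38 + 1048.6 + 509.34 = 2165.32
link = 2422.59/2165.32 = 1.118814
Chained index = 100 × 1.142864 × 1.118814 = 127.8652

127.87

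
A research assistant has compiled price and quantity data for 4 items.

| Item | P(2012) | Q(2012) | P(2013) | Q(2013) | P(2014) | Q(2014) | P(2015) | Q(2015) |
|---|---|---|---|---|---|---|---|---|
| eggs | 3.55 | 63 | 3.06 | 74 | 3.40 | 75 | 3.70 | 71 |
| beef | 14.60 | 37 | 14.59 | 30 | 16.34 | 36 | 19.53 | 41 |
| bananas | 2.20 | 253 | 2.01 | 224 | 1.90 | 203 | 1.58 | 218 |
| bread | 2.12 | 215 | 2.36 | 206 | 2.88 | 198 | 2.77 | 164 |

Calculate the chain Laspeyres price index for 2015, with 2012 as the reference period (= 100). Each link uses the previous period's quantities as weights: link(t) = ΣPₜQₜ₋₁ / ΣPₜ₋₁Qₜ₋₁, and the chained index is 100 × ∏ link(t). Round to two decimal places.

Link 2012→2013:
ΣP(2013)Q(2012) = 3.06×63 + 14.59×37 + 2.01×253 + 2.36×215 = 192.78 + 539.83 + 508.53 + 507.4 = 1748.54
ΣP(2012)Q(2012) = 3.55×63 + 14.60×37 + 2.20×253 + 2.12×215 = 223.65 + 540.2 + 556.6 + 455.8 = 1776.25
link = 1748.54/1776.25 = 0.984400
Link 2013→2014:
ΣP(2014)Q(2013) = 3.40×74 + 16.34×30 + 1.90×224 + 2.88×206 = 251.6 + 490.2 + 425.6 + 593.28 = 1760.68
ΣP(2013)Q(2013) = 3.06×74 + 14.59×30 + 2.01×224 + 2.36×206 = 226.44 + 437.7 + 450.24 + 486.16 = 1600.54
link = 1760.68/1600.54 = 1.100054
Link 2014→2015:
ΣP(2015)Q(2014) = 3.70×75 + 19.53×36 + 1.58×203 + 2.77×198 = 277.5 + 703.08 + 320.74 + 548.46 = 1849.78
ΣP(2014)Q(2014) = 3.40×75 + 16.34×36 + 1.90×203 + 2.88×198 = 255 + 588.24 + 385.7 + 570.24 = 1799.18
link = 1849.78/1799.18 = 1.028124
Chained index = 100 × 0.984400 × 1.100054 × 1.028124 = 111.3348

111.33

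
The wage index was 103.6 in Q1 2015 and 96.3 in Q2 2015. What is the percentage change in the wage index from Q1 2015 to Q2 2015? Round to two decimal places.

-7.05%

Change = (96.3 − 103.6) / 103.6 × 100
       = -7.3 / 103.6 × 100 = -7.0463%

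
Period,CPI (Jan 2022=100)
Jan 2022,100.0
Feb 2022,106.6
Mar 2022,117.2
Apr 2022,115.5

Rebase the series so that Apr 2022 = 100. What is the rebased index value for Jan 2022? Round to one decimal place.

Rebased(Jan 2022) = 100.0 / 115.5 × 100 = 86.5801

86.6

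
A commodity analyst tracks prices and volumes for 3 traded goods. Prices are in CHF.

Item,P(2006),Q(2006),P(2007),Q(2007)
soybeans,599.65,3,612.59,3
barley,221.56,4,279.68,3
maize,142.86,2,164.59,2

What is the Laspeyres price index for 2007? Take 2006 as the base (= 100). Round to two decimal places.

110.59

Laspeyres price index uses base-period quantities as weights.
ΣP(2007)·Q(2006) = 612.59×3 + 279.68×4 + 164.59×2 = 1837.77 + 1118.72 + 329.18 = 3285.67
ΣP(2006)·Q(2006) = 599.65×3 + 221.56×4 + 142.86×2 = 1798.95 + 886.24 + 285.72 = 2970.91
Index = 3285.67 / 2970.91 × 100 = 110.5947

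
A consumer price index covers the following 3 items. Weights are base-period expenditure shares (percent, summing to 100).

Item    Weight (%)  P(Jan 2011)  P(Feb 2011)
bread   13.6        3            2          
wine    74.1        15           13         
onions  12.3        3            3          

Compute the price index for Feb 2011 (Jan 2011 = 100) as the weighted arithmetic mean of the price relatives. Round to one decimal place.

bread: 13.6 × (2/3) = 13.6 × 0.666667 = 9.0667
wine: 74.1 × (13/15) = 74.1 × 0.866667 = 64.2200
onions: 12.3 × (3/3) = 12.3 × 1.000000 = 12.3000
Index = Σ wᵢ·(p₁ᵢ/p₀ᵢ) = 9.0667 + 64.2200 + 12.3000 = 85.5867

85.6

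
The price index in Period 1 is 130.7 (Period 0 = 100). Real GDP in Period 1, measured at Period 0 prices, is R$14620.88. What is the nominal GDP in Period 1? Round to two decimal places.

19109.49

Nominal = Real × (Index/100) = 14620.88 × (130.7/100)
        = 14620.88 × 1.307 = 19109.4902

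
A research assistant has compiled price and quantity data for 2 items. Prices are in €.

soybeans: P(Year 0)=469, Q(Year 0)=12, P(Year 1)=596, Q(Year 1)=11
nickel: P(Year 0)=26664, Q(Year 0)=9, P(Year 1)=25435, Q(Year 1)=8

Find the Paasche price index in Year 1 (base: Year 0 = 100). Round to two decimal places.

Paasche price index uses current-period quantities as weights.
ΣP(Year 1)·Q(Year 1) = 596×11 + 25435×8 = 6556 + 203480 = 210036
ΣP(Year 0)·Q(Year 1) = 469×11 + 26664×8 = 5159 + 213312 = 218471
Index = 210036 / 218471 × 100 = 96.1391

96.14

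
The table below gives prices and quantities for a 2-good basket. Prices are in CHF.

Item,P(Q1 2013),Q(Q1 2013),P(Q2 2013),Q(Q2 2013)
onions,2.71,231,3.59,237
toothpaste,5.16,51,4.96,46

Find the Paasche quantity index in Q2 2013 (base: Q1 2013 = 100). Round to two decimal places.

99.70

Paasche quantity index uses current-period prices as weights.
ΣP(Q2 2013)·Q(Q2 2013) = 3.59×237 + 4.96×46 = 850.83 + 228.16 = 1078.99
ΣP(Q2 2013)·Q(Q1 2013) = 3.59×231 + 4.96×51 = 829.29 + 252.96 = 1082.25
Index = 1078.99 / 1082.25 × 100 = 99.6988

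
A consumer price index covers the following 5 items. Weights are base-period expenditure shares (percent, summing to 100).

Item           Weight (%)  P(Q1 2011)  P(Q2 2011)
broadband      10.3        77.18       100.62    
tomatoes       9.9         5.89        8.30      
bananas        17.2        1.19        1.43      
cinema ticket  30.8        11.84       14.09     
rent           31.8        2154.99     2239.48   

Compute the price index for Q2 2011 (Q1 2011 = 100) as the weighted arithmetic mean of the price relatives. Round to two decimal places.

117.75

broadband: 10.3 × (100.62/77.18) = 10.3 × 1.303706 = 13.4282
tomatoes: 9.9 × (8.30/5.89) = 9.9 × 1.409168 = 13.9508
bananas: 17.2 × (1.43/1.19) = 17.2 × 1.201681 = 20.6689
cinema ticket: 30.8 × (14.09/11.84) = 30.8 × 1.190034 = 36.6530
rent: 31.8 × (2239.48/2154.99) = 31.8 × 1.039207 = 33.0468
Index = Σ wᵢ·(p₁ᵢ/p₀ᵢ) = 13.4282 + 13.9508 + 20.6689 + 36.6530 + 33.0468 = 117.7477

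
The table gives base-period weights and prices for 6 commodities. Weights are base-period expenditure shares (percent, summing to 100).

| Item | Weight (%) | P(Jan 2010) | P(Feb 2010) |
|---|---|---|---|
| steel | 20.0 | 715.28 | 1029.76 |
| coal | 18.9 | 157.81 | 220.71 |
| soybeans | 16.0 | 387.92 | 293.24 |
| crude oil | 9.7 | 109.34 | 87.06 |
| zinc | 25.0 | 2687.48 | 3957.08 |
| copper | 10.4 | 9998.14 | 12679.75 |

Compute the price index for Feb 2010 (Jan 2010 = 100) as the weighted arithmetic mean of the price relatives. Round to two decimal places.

125.04

steel: 20.0 × (1029.76/715.28) = 20.0 × 1.439660 = 28.7932
coal: 18.9 × (220.71/157.81) = 18.9 × 1.398581 = 26.4332
soybeans: 16.0 × (293.24/387.92) = 16.0 × 0.755929 = 12.0949
crude oil: 9.7 × (87.06/109.34) = 9.7 × 0.796232 = 7.7234
zinc: 25.0 × (3957.08/2687.48) = 25.0 × 1.472413 = 36.8103
copper: 10.4 × (12679.75/9998.14) = 10.4 × 1.268211 = 13.1894
Index = Σ wᵢ·(p₁ᵢ/p₀ᵢ) = 28.7932 + 26.4332 + 12.0949 + 7.7234 + 36.8103 + 13.1894 = 125.0444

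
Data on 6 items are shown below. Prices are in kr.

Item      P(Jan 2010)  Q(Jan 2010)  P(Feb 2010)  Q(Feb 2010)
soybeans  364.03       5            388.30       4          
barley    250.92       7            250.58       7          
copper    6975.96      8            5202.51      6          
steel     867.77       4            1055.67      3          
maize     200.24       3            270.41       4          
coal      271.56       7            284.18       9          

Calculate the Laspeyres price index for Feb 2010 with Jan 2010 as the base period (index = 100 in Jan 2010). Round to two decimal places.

80.08

Laspeyres price index uses base-period quantities as weights.
ΣP(Feb 2010)·Q(Jan 2010) = 388.30×5 + 250.58×7 + 5202.51×8 + 1055.67×4 + 270.41×3 + 284.18×7 = 1941.5 + 1754.06 + 41620.08 + 4222.68 + 811.23 + 1989.26 = 52338.81
ΣP(Jan 2010)·Q(Jan 2010) = 364.03×5 + 250.92×7 + 6975.96×8 + 867.77×4 + 200.24×3 + 271.56×7 = 1820.15 + 1756.44 + 55807.68 + 3471.08 + 600.72 + 1900.92 = 65356.99
Index = 52338.81 / 65356.99 × 100 = 80.0814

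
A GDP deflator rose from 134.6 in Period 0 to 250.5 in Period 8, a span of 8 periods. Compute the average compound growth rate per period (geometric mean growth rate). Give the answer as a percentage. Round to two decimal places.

8.07%

Growth factor = (250.5/134.6)^(1/8) = (1.861070)^(1/8) = 1.080738
Growth rate = 1.080738 − 1 = 0.080738 = 8.0738%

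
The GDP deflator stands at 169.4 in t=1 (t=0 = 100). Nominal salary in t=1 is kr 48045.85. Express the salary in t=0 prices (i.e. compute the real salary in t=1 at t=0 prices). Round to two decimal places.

Real = Nominal ÷ (Index/100) = 48045.85 ÷ (169.4/100)
     = 48045.85 ÷ 1.694 = 28362.3672

28362.37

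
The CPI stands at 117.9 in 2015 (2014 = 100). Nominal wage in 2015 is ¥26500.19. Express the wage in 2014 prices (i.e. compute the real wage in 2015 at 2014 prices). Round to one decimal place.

Real = Nominal ÷ (Index/100) = 26500.19 ÷ (117.9/100)
     = 26500.19 ÷ 1.179 = 22476.8363

22476.8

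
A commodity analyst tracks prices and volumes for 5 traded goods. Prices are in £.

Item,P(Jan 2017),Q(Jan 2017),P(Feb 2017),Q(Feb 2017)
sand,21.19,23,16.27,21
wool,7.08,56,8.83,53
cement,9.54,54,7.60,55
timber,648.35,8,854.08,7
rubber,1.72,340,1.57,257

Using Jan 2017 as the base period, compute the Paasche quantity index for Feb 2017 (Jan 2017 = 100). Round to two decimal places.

88.02

Paasche quantity index uses current-period prices as weights.
ΣP(Feb 2017)·Q(Feb 2017) = 16.27×21 + 8.83×53 + 7.60×55 + 854.08×7 + 1.57×257 = 341.67 + 467.99 + 418 + 5978.56 + 403.49 = 7609.71
ΣP(Feb 2017)·Q(Jan 2017) = 16.27×23 + 8.83×56 + 7.60×54 + 854.08×8 + 1.57×340 = 374.21 + 494.48 + 410.4 + 6832.64 + 533.8 = 8645.53
Index = 7609.71 / 8645.53 × 100 = 88.0190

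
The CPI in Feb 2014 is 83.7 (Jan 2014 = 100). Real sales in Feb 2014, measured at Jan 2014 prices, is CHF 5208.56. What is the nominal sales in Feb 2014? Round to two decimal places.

Nominal = Real × (Index/100) = 5208.56 × (83.7/100)
        = 5208.56 × 0.837 = 4359.5647

4359.56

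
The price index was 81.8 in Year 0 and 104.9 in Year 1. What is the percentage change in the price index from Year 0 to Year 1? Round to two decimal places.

28.24%

Change = (104.9 − 81.8) / 81.8 × 100
       = 23.1 / 81.8 × 100 = 28.2396%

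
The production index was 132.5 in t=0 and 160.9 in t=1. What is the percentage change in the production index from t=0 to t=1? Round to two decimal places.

Change = (160.9 − 132.5) / 132.5 × 100
       = 28.4 / 132.5 × 100 = 21.4340%

21.43%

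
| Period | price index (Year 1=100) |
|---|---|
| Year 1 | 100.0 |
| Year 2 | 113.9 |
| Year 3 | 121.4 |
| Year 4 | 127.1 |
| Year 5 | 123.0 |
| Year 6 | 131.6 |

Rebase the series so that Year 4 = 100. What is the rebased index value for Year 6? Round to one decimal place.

Rebased(Year 6) = 131.6 / 127.1 × 100 = 103.5405

103.5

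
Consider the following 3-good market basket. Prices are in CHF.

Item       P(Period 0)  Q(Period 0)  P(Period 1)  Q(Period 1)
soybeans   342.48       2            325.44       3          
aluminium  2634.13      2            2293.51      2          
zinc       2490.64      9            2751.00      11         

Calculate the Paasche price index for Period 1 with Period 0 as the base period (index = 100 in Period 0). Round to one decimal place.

Paasche price index uses current-period quantities as weights.
ΣP(Period 1)·Q(Period 1) = 325.44×3 + 2293.51×2 + 2751.00×11 = 976.32 + 4587.02 + 30261 = 35824.34
ΣP(Period 0)·Q(Period 1) = 342.48×3 + 2634.13×2 + 2490.64×11 = 1027.44 + 5268.26 + 27397.04 = 33692.74
Index = 35824.34 / 33692.74 × 100 = 106.3266

106.3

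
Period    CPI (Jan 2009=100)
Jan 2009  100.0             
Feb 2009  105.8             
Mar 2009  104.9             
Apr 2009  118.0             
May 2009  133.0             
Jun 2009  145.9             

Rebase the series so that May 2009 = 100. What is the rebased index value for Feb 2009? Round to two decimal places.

Rebased(Feb 2009) = 105.8 / 133.0 × 100 = 79.5489

79.55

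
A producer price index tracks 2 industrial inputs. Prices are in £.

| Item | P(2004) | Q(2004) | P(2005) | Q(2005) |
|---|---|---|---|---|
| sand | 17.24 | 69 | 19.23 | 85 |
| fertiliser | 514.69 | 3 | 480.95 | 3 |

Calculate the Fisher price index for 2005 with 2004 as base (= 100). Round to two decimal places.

101.79

Laspeyres component (base-period weights):
ΣP(2005)Q(2004) = 19.23×69 + 480.95×3 = 1326.87 + 1442.85 = 2769.72
ΣP(2004)Q(2004) = 17.24×69 + 514.69×3 = 1189.56 + 1544.07 = 2733.63
L = 2769.72 / 2733.63 × 100 = 101.3202
Paasche component (current-period weights):
ΣP(2005)Q(2005) = 19.23×85 + 480.95×3 = 1634.55 + 1442.85 = 3077.4
ΣP(2004)Q(2005) = 17.24×85 + 514.69×3 = 1465.4 + 1544.07 = 3009.47
P = 3077.4 / 3009.47 × 100 = 102.2572
Fisher = √(L × P) = √(101.3202 × 102.2572) = 101.7876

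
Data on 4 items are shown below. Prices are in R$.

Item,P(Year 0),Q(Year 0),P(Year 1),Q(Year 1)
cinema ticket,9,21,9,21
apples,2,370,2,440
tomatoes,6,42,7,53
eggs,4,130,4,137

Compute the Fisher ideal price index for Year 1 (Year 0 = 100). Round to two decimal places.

102.60

Laspeyres component (base-period weights):
ΣP(Year 1)Q(Year 0) = 9×21 + 2×370 + 7×42 + 4×130 = 189 + 740 + 294 + 520 = 1743
ΣP(Year 0)Q(Year 0) = 9×21 + 2×370 + 6×42 + 4×130 = 189 + 740 + 252 + 520 = 1701
L = 1743 / 1701 × 100 = 102.4691
Paasche component (current-period weights):
ΣP(Year 1)Q(Year 1) = 9×21 + 2×440 + 7×53 + 4×137 = 189 + 880 + 371 + 548 = 1988
ΣP(Year 0)Q(Year 1) = 9×21 + 2×440 + 6×53 + 4×137 = 189 + 880 + 318 + 548 = 1935
P = 1988 / 1935 × 100 = 102.7390
Fisher = √(L × P) = √(102.4691 × 102.7390) = 102.6040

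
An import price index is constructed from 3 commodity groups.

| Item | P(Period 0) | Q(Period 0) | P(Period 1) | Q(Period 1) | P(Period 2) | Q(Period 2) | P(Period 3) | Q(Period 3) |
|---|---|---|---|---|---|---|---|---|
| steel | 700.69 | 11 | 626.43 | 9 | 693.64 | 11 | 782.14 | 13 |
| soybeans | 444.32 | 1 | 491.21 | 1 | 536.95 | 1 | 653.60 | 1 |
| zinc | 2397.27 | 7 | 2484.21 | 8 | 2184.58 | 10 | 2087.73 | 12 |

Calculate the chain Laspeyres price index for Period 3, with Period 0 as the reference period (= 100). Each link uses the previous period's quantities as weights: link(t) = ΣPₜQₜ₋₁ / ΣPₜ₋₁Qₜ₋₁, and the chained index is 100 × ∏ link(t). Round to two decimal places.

93.06

Link Period 0→Period 1:
ΣP(Period 1)Q(Period 0) = 626.43×11 + 491.21×1 + 2484.21×7 = 6890.73 + 491.21 + 17389.47 = 24771.41
ΣP(Period 0)Q(Period 0) = 700.69×11 + 444.32×1 + 2397.27×7 = 7707.59 + 444.32 + 16780.89 = 24932.8
link = 24771.41/24932.8 = 0.993527
Link Period 1→Period 2:
ΣP(Period 2)Q(Period 1) = 693.64×9 + 536.95×1 + 2184.58×8 = 6242.76 + 536.95 + 17476.64 = 24256.35
ΣP(Period 1)Q(Period 1) = 626.43×9 + 491.21×1 + 2484.21×8 = 5637.87 + 491.21 + 19873.68 = 26002.76
link = 24256.35/26002.76 = 0.932838
Link Period 2→Period 3:
ΣP(Period 3)Q(Period 2) = 782.14×11 + 653.60×1 + 2087.73×10 = 8603.54 + 653.6 + 20877.3 = 30134.44
ΣP(Period 2)Q(Period 2) = 693.64×11 + 536.95×1 + 2184.58×10 = 7630.04 + 536.95 + 21845.8 = 30012.79
link = 30134.44/30012.79 = 1.004053
Chained index = 100 × 0.993527 × 0.932838 × 1.004053 = 93.0556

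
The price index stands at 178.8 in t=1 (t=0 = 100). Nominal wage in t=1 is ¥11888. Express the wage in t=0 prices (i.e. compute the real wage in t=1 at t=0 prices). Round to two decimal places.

Real = Nominal ÷ (Index/100) = 11888 ÷ (178.8/100)
     = 11888 ÷ 1.788 = 6648.7696

6648.77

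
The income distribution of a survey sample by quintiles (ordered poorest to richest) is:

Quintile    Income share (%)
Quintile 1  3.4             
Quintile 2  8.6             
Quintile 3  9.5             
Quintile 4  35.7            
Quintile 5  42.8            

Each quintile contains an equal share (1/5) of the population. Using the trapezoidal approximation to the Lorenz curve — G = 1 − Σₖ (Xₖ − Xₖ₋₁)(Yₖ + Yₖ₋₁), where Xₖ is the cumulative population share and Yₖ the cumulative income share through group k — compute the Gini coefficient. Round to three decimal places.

Cumulative income shares Yₖ: 0.0340, 0.1200, 0.2150, 0.5720, 1.0000
Σ (Xₖ−Xₖ₋₁)(Yₖ+Yₖ₋₁) = (1/5)(0.0340+0.0000) + (1/5)(0.1200+0.0340) + (1/5)(0.2150+0.1200) + (1/5)(0.5720+0.2150) + (1/5)(1.0000+0.5720)
  = 0.0068 + 0.0308 + 0.0670 + 0.1574 + 0.3144 = 0.5764
G = 1 − 0.5764 = 0.4236

0.424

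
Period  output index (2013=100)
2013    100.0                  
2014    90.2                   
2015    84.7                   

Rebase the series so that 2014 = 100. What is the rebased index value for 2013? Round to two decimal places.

Rebased(2013) = 100.0 / 90.2 × 100 = 110.8647

110.86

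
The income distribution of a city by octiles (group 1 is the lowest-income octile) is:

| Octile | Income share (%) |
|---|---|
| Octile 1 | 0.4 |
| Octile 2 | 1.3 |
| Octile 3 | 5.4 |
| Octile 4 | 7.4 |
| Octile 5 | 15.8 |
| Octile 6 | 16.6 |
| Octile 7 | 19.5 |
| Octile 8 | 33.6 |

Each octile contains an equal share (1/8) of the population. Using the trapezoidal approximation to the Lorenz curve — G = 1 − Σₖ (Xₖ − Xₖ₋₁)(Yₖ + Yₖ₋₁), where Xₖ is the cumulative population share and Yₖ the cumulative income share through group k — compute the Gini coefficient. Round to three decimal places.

Cumulative income shares Yₖ: 0.0040, 0.0170, 0.0710, 0.1450, 0.3030, 0.4690, 0.6640, 1.0000
Σ (Xₖ−Xₖ₋₁)(Yₖ+Yₖ₋₁) = (1/8)(0.0040+0.0000) + (1/8)(0.0170+0.0040) + (1/8)(0.0710+0.0170) + (1/8)(0.1450+0.0710) + (1/8)(0.3030+0.1450) + (1/8)(0.4690+0.3030) + (1/8)(0.6640+0.4690) + (1/8)(1.0000+0.6640)
  = 0.0005 + 0.0026 + 0.0110 + 0.0270 + 0.0560 + 0.0965 + 0.1416 + 0.2080 = 0.5433
G = 1 − 0.5433 = 0.4567

0.457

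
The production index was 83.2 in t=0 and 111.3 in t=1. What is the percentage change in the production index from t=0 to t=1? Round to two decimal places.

33.77%

Change = (111.3 − 83.2) / 83.2 × 100
       = 28.1 / 83.2 × 100 = 33.7740%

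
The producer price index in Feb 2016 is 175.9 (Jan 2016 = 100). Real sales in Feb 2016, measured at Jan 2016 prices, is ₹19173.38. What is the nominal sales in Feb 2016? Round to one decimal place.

33726.0

Nominal = Real × (Index/100) = 19173.38 × (175.9/100)
        = 19173.38 × 1.759 = 33725.9754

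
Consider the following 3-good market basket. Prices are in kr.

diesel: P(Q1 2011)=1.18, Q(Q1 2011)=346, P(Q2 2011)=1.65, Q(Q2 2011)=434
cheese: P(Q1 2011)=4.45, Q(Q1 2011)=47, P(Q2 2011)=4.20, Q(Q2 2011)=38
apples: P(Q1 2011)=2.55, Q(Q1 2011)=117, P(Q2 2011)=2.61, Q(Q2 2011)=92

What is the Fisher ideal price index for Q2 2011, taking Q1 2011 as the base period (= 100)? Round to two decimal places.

119.52

Laspeyres component (base-period weights):
ΣP(Q2 2011)Q(Q1 2011) = 1.65×346 + 4.20×47 + 2.61×117 = 570.9 + 197.4 + 305.37 = 1073.67
ΣP(Q1 2011)Q(Q1 2011) = 1.18×346 + 4.45×47 + 2.55×117 = 408.28 + 209.15 + 298.35 = 915.78
L = 1073.67 / 915.78 × 100 = 117.2410
Paasche component (current-period weights):
ΣP(Q2 2011)Q(Q2 2011) = 1.65×434 + 4.20×38 + 2.61×92 = 716.1 + 159.6 + 240.12 = 1115.82
ΣP(Q1 2011)Q(Q2 2011) = 1.18×434 + 4.45×38 + 2.55×92 = 512.12 + 169.1 + 234.6 = 915.82
P = 1115.82 / 915.82 × 100 = 121.8384
Fisher = √(L × P) = √(117.2410 × 121.8384) = 119.5176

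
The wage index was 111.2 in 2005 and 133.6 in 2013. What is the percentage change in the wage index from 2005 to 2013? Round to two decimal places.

Change = (133.6 − 111.2) / 111.2 × 100
       = 22.4 / 111.2 × 100 = 20.1439%

20.14%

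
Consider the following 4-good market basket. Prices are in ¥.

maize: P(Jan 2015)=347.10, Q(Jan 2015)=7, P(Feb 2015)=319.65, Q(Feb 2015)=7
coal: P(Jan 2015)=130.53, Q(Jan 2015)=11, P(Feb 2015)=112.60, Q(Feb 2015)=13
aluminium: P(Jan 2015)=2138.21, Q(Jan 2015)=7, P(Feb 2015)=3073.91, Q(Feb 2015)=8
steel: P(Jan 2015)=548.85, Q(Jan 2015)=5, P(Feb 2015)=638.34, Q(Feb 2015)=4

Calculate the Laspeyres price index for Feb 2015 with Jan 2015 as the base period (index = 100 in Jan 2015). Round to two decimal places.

Laspeyres price index uses base-period quantities as weights.
ΣP(Feb 2015)·Q(Jan 2015) = 319.65×7 + 112.60×11 + 3073.91×7 + 638.34×5 = 2237.55 + 1238.6 + 21517.37 + 3191.7 = 28185.22
ΣP(Jan 2015)·Q(Jan 2015) = 347.10×7 + 130.53×11 + 2138.21×7 + 548.85×5 = 2429.7 + 1435.83 + 14967.47 + 2744.25 = 21577.25
Index = 28185.22 / 21577.25 × 100 = 130.6247

130.62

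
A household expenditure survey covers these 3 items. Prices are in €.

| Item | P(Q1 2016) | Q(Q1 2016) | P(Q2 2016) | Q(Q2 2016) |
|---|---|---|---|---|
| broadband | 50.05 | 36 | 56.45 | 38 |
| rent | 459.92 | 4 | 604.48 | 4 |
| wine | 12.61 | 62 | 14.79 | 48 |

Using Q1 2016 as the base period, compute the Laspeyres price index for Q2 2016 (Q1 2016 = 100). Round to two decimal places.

121.34

Laspeyres price index uses base-period quantities as weights.
ΣP(Q2 2016)·Q(Q1 2016) = 56.45×36 + 604.48×4 + 14.79×62 = 2032.2 + 2417.92 + 916.98 = 5367.1
ΣP(Q1 2016)·Q(Q1 2016) = 50.05×36 + 459.92×4 + 12.61×62 = 1801.8 + 1839.68 + 781.82 = 4423.3
Index = 5367.1 / 4423.3 × 100 = 121.3370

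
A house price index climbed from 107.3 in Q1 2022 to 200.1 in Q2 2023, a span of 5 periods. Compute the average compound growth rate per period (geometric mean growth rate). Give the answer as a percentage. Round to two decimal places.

13.27%

Growth factor = (200.1/107.3)^(1/5) = (1.864865)^(1/5) = 1.132738
Growth rate = 1.132738 − 1 = 0.132738 = 13.2738%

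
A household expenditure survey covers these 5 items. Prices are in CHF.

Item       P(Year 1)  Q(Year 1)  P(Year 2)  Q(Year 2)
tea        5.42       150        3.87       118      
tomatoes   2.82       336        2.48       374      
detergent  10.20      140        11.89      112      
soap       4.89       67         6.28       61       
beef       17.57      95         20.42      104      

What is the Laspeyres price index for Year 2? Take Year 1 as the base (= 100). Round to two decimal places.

104.89

Laspeyres price index uses base-period quantities as weights.
ΣP(Year 2)·Q(Year 1) = 3.87×150 + 2.48×336 + 11.89×140 + 6.28×67 + 20.42×95 = 580.5 + 833.28 + 1664.6 + 420.76 + 1939.9 = 5439.04
ΣP(Year 1)·Q(Year 1) = 5.42×150 + 2.82×336 + 10.20×140 + 4.89×67 + 17.57×95 = 813 + 947.52 + 1428 + 327.63 + 1669.15 = 5185.3
Index = 5439.04 / 5185.3 × 100 = 104.8934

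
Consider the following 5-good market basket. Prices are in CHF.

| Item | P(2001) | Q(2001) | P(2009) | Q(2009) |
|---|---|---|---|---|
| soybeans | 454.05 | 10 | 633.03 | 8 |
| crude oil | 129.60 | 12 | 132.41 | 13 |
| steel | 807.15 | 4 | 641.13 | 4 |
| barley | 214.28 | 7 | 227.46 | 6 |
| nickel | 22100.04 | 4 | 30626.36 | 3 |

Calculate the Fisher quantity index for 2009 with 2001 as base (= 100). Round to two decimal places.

76.48

Laspeyres component (base-period weights):
ΣP(2001)Q(2009) = 454.05×8 + 129.60×13 + 807.15×4 + 214.28×6 + 22100.04×3 = 3632.4 + 1684.8 + 3228.6 + 1285.68 + 66300.12 = 76131.6
ΣP(2001)Q(2001) = 454.05×10 + 129.60×12 + 807.15×4 + 214.28×7 + 22100.04×4 = 4540.5 + 1555.2 + 3228.6 + 1499.96 + 88400.16 = 99224.42
L = 76131.6 / 99224.42 × 100 = 76.7267
Paasche component (current-period weights):
ΣP(2009)Q(2009) = 633.03×8 + 132.41×13 + 641.13×4 + 227.46×6 + 30626.36×3 = 5064.24 + 1721.33 + 2564.52 + 1364.76 + 91879.08 = 102593.93
ΣP(2009)Q(2001) = 633.03×10 + 132.41×12 + 641.13×4 + 227.46×7 + 30626.36×4 = 6330.3 + 1588.92 + 2564.52 + 1592.22 + 122505.44 = 134581.4
P = 102593.93 / 134581.4 × 100 = 76.2319
Fisher = √(L × P) = √(76.7267 × 76.2319) = 76.4789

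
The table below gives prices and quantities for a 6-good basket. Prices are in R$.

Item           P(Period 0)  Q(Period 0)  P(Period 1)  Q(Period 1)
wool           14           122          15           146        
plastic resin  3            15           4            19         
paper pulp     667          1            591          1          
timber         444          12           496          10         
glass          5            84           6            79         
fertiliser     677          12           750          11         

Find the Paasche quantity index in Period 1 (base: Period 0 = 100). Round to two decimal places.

Paasche quantity index uses current-period prices as weights.
ΣP(Period 1)·Q(Period 1) = 15×146 + 4×19 + 591×1 + 496×10 + 6×79 + 750×11 = 2190 + 76 + 591 + 4960 + 474 + 8250 = 16541
ΣP(Period 1)·Q(Period 0) = 15×122 + 4×15 + 591×1 + 496×12 + 6×84 + 750×12 = 1830 + 60 + 591 + 5952 + 504 + 9000 = 17937
Index = 16541 / 17937 × 100 = 92.2172

92.22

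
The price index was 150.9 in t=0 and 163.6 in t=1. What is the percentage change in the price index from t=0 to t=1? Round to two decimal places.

Change = (163.6 − 150.9) / 150.9 × 100
       = 12.7 / 150.9 × 100 = 8.4162%

8.42%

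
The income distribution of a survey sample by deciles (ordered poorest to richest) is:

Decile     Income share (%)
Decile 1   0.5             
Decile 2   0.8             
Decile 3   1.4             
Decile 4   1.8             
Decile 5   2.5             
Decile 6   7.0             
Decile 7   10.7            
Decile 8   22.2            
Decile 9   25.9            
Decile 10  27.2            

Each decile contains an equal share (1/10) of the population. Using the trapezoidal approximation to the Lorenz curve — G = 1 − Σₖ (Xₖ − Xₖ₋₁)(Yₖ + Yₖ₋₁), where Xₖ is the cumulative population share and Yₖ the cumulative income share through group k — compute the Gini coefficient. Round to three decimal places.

Cumulative income shares Yₖ: 0.0050, 0.0130, 0.0270, 0.0450, 0.0700, 0.1400, 0.2470, 0.4690, 0.7280, 1.0000
Σ (Xₖ−Xₖ₋₁)(Yₖ+Yₖ₋₁) = (1/10)(0.0050+0.0000) + (1/10)(0.0130+0.0050) + (1/10)(0.0270+0.0130) + (1/10)(0.0450+0.0270) + (1/10)(0.0700+0.0450) + (1/10)(0.1400+0.0700) + (1/10)(0.2470+0.1400) + (1/10)(0.4690+0.2470) + (1/10)(0.7280+0.4690) + (1/10)(1.0000+0.7280)
  = 0.0005 + 0.0018 + 0.0040 + 0.0072 + 0.0115 + 0.0210 + 0.0387 + 0.0716 + 0.1197 + 0.1728 = 0.4488
G = 1 − 0.4488 = 0.5512

0.551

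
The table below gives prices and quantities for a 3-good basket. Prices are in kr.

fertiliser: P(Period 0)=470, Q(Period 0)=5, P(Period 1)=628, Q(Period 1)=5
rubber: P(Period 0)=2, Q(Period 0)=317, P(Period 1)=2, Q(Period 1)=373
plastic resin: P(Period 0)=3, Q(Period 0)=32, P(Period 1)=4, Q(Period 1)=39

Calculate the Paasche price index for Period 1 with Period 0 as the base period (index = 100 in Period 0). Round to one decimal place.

125.8

Paasche price index uses current-period quantities as weights.
ΣP(Period 1)·Q(Period 1) = 628×5 + 2×373 + 4×39 = 3140 + 746 + 156 = 4042
ΣP(Period 0)·Q(Period 1) = 470×5 + 2×373 + 3×39 = 2350 + 746 + 117 = 3213
Index = 4042 / 3213 × 100 = 125.8014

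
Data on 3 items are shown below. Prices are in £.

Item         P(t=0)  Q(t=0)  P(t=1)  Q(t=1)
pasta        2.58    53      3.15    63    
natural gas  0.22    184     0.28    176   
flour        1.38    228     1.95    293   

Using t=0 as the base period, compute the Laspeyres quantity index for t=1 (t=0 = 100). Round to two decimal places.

Laspeyres quantity index uses base-period prices as weights.
ΣP(t=0)·Q(t=1) = 2.58×63 + 0.22×176 + 1.38×293 = 162.54 + 38.72 + 404.34 = 605.6
ΣP(t=0)·Q(t=0) = 2.58×53 + 0.22×184 + 1.38×228 = 136.74 + 40.48 + 314.64 = 491.86
Index = 605.6 / 491.86 × 100 = 123.1245

123.12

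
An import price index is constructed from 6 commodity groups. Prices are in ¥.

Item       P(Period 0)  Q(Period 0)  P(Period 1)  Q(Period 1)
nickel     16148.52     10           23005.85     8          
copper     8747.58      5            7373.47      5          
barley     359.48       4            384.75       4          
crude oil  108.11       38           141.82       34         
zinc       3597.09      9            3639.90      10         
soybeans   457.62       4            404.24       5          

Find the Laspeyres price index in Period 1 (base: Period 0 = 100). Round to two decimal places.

125.82

Laspeyres price index uses base-period quantities as weights.
ΣP(Period 1)·Q(Period 0) = 23005.85×10 + 7373.47×5 + 384.75×4 + 141.82×38 + 3639.90×9 + 404.24×4 = 230058.5 + 36867.35 + 1539 + 5389.16 + 32759.1 + 1616.96 = 308230.07
ΣP(Period 0)·Q(Period 0) = 16148.52×10 + 8747.58×5 + 359.48×4 + 108.11×38 + 3597.09×9 + 457.62×4 = 161485.2 + 43737.9 + 1437.92 + 4108.18 + 32373.81 + 1830.48 = 244973.49
Index = 308230.07 / 244973.49 × 100 = 125.8218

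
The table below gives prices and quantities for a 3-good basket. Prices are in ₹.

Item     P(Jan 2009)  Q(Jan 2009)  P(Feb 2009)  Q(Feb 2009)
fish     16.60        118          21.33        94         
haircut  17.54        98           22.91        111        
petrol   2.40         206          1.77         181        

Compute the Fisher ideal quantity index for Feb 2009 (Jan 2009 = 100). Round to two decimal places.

94.72

Laspeyres component (base-period weights):
ΣP(Jan 2009)Q(Feb 2009) = 16.60×94 + 17.54×111 + 2.40×181 = 1560.4 + 1946.94 + 434.4 = 3941.74
ΣP(Jan 2009)Q(Jan 2009) = 16.60×118 + 17.54×98 + 2.40×206 = 1958.8 + 1718.92 + 494.4 = 4172.12
L = 3941.74 / 4172.12 × 100 = 94.4781
Paasche component (current-period weights):
ΣP(Feb 2009)Q(Feb 2009) = 21.33×94 + 22.91×111 + 1.77×181 = 2005.02 + 2543.01 + 320.37 = 4868.4
ΣP(Feb 2009)Q(Jan 2009) = 21.33×118 + 22.91×98 + 1.77×206 = 2516.94 + 2245.18 + 364.62 = 5126.74
P = 4868.4 / 5126.74 × 100 = 94.9609
Fisher = √(L × P) = √(94.4781 × 94.9609) = 94.7192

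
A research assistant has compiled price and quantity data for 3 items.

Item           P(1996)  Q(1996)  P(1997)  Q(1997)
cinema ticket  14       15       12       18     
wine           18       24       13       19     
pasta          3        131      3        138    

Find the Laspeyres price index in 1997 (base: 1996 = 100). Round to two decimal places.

Laspeyres price index uses base-period quantities as weights.
ΣP(1997)·Q(1996) = 12×15 + 13×24 + 3×131 = 180 + 312 + 393 = 885
ΣP(1996)·Q(1996) = 14×15 + 18×24 + 3×131 = 210 + 432 + 393 = 1035
Index = 885 / 1035 × 100 = 85.5072

85.51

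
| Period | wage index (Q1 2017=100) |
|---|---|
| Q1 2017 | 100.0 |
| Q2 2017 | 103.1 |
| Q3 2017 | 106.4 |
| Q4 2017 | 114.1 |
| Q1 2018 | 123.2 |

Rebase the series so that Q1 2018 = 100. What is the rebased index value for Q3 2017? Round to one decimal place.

Rebased(Q3 2017) = 106.4 / 123.2 × 100 = 86.3636

86.4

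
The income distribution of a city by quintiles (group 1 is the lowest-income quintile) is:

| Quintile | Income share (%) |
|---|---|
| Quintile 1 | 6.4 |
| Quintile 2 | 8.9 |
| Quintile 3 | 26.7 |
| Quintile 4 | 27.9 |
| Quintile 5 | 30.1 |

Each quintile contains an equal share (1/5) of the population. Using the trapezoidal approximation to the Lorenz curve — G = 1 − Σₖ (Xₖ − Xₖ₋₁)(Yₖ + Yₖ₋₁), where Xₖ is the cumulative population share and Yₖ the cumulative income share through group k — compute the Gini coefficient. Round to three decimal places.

Cumulative income shares Yₖ: 0.0640, 0.1530, 0.4200, 0.6990, 1.0000
Σ (Xₖ−Xₖ₋₁)(Yₖ+Yₖ₋₁) = (1/5)(0.0640+0.0000) + (1/5)(0.1530+0.0640) + (1/5)(0.4200+0.1530) + (1/5)(0.6990+0.4200) + (1/5)(1.0000+0.6990)
  = 0.0128 + 0.0434 + 0.1146 + 0.2238 + 0.3398 = 0.7344
G = 1 − 0.7344 = 0.2656

0.266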